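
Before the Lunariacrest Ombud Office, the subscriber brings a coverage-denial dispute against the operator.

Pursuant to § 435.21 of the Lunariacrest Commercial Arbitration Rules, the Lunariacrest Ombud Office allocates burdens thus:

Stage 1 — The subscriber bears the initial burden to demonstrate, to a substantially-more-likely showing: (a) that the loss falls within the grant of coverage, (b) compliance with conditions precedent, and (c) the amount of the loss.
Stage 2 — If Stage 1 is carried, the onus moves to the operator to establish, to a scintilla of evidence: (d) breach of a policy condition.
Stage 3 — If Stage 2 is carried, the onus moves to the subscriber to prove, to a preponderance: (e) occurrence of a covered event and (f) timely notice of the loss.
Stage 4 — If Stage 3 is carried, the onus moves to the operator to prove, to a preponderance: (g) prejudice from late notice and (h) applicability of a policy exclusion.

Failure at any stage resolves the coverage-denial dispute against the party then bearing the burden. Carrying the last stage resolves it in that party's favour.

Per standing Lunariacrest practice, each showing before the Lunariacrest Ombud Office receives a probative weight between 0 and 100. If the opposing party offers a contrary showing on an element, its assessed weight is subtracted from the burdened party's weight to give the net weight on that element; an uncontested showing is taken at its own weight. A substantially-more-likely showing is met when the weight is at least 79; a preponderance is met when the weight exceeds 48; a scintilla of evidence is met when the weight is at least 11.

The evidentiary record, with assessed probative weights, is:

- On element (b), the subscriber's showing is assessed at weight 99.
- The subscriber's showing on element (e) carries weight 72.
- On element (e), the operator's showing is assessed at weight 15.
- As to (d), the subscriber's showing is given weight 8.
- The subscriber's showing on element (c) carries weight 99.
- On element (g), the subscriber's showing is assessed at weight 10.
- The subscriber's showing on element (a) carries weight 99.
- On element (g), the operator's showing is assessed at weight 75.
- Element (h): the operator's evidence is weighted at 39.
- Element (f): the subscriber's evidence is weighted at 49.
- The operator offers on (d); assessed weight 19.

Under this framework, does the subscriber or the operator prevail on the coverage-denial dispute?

Stage 1 — burden on subscriber; standard: a substantially-more-likely showing (weight is at least 79).
    (a): 99 ≥ 79 [met]
    (b): 99 ≥ 79 [met]
    (c): 99 ≥ 79 [met]
  The subscriber carries Stage 1; the operator now bears the burden.
Stage 2 — burden on operator; standard: a scintilla of evidence (weight is at least 11).
    (d): 19 − 8 = 11 ≥ 11 [met]
  Stage 2 carried; the burden shifts to the subscriber.
Stage 3 — burden on subscriber; standard: a preponderance (weight exceeds 48).
    (e): 72 − 15 = 57 > 48 [met]
    (f): 49 > 48 [met]
  Stage 3 carried; the burden shifts to the operator.
Stage 4 — burden on operator; standard: a preponderance (weight exceeds 48).
    (g): 75 − 10 = 65 > 48 [met]
    (h): 39 ≤ 48 [not met]
  Stage 4 not carried; the operator fails its burden.
The subscriber prevails.

subscriber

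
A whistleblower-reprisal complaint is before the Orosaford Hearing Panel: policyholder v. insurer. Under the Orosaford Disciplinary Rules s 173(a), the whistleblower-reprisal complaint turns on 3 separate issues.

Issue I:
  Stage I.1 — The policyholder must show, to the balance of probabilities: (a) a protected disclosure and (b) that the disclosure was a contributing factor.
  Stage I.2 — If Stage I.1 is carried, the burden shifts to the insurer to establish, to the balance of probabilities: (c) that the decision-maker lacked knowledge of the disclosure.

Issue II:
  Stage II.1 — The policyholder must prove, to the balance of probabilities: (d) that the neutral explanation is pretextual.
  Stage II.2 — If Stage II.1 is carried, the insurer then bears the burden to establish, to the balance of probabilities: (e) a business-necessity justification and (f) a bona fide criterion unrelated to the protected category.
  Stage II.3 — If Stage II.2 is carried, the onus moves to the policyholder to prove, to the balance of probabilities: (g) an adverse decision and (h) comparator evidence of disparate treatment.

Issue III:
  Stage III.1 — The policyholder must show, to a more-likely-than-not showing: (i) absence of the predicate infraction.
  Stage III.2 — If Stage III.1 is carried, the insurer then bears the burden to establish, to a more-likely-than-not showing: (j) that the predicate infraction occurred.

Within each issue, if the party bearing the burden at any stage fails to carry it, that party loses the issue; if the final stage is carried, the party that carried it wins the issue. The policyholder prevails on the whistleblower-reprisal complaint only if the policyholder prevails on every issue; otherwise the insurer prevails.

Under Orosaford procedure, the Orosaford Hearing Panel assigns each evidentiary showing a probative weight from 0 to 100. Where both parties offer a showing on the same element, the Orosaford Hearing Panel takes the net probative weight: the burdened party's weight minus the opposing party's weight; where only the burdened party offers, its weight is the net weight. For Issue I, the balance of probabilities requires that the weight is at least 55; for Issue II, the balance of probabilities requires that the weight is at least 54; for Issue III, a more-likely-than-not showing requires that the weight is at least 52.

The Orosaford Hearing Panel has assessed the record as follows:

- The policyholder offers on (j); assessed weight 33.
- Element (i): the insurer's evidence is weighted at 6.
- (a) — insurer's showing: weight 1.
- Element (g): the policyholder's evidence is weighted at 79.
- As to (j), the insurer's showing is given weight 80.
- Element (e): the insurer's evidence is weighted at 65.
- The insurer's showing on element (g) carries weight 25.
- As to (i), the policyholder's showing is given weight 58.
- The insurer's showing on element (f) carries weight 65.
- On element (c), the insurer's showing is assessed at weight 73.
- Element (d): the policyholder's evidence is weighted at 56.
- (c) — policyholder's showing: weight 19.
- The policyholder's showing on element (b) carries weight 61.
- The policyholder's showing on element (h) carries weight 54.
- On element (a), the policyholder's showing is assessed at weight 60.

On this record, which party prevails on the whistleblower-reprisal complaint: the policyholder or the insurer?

— Issue I —
At Stage I.1 the policyholder must meet the balance of probabilities (weight is at least 55): on (a) the weight is 60 less the opposing 1 gives net 59, ≥ 55, so (a) meets the standard; on (b) the weight is 61, which does reach 55, so (b) meets the standard.
  Stage I.1 carried; the burden shifts to the insurer.
At Stage I.2 the insurer must meet the balance of probabilities (weight is at least 55): on (c) the weight is 73 less the opposing 19 gives net 54, < 55, so (c) does not meet the standard.
  Stage I.2 not carried; the insurer fails its burden.
The analysis ends at Stage I.2; the policyholder prevails on this issue.
— Issue II —
Stage II.1 (policyholder, the balance of probabilities, weight is at least 54): (d) 56 ≥ 54 — meets.
  Stage II.1 carried; the burden shifts to the insurer.
Stage II.2 (insurer, the balance of probabilities, weight is at least 54): (e) 65 ≥ 54 — meets; (f) 65 ≥ 54 — meets.
  The insurer carries Stage II.2; the policyholder now bears the burden.
Stage II.3 (policyholder, the balance of probabilities, weight is at least 54): (g) net 79−25=54 ≥ 54 — meets; (h) 54 ≥ 54 — meets.
  The policyholder carries the last stage.
All stages carried — the policyholder prevails on this issue.
— Issue III —
Stage III.1 (policyholder, a more-likely-than-not showing, weight is at least 52): (i) net 58−6=52 ≥ 52 — meets.
  All elements met. The burden passes to the insurer.
Stage III.2 (insurer, a more-likely-than-not showing, weight is at least 52): (j) net 80−33=47 < 52 — fails.
  Stage III.2 not carried; the insurer fails its burden.
The policyholder prevails on this issue.
Per-issue: Issue I → policyholder; Issue II → policyholder; Issue III → policyholder. The policyholder must prevail on every issue; overall, the policyholder prevails.

policyholder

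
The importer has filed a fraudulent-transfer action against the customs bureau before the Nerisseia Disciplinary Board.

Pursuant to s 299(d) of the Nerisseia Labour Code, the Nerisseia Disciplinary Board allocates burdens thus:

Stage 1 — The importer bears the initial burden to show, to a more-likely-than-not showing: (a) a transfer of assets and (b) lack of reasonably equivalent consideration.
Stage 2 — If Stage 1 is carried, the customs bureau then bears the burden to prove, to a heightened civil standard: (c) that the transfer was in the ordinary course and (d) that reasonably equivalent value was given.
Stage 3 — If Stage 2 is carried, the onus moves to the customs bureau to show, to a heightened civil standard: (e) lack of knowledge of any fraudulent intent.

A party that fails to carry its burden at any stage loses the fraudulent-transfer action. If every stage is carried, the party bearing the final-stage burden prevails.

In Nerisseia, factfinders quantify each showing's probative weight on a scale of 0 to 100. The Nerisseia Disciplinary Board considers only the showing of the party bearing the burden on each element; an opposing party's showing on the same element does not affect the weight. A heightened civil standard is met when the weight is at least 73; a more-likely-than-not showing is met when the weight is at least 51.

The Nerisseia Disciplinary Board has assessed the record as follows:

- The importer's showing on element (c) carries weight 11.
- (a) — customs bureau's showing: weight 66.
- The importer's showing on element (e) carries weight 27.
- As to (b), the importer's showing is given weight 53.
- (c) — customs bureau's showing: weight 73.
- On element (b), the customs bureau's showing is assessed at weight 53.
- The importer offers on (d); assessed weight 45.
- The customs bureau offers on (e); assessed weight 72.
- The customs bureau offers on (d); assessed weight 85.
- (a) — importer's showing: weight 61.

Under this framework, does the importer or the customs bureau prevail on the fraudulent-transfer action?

At Stage 1 the importer must meet a more-likely-than-not showing (weight is at least 51): on (a) the weight is 61 (the customs bureau's 66 is given no effect), which does reach 51, so (a) meets the standard; on (b) the weight is 53 (the customs bureau's 53 is given no effect), which does reach 51, so (b) meets the standard.
  Stage 1 is satisfied; the onus moves to the customs bureau.
At Stage 2 the customs bureau must meet a heightened civil standard (weight is at least 73): on (c) the weight is 73 (the importer's 11 is given no effect), ≥ 73, so (c) meets the standard; on (d) the weight is 85 (the importer's 45 is given no effect), which does reach 73, so (d) meets the standard.
  All elements met. The customs bureau retains the burden for Stage 3.
At Stage 3 the customs bureau must meet a heightened civil standard (weight is at least 73): on (e) the weight is 72 (the importer's 27 is given no effect), which does not reach 73, so (e) does not meet the standard.
  Not every element is met, so the customs bureau fails to carry Stage 3.
So the importer prevails.

importer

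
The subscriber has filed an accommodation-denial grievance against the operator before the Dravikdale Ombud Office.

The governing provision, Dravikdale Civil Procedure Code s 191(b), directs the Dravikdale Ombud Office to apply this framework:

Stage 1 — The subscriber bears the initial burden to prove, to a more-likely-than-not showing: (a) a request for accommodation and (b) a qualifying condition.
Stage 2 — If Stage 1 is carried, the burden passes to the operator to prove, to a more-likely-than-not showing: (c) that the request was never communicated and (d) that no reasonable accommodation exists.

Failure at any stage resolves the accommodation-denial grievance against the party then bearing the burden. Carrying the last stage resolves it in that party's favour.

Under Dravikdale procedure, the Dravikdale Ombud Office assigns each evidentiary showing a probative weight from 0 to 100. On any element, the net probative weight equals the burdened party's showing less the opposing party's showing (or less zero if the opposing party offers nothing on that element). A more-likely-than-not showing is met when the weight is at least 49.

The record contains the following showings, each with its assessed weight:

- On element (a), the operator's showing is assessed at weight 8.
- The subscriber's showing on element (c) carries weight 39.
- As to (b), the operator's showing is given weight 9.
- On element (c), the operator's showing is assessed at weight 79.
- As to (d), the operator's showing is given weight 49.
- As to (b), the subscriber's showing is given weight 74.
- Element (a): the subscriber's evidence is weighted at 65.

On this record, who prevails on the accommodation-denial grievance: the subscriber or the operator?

subscriber

Stage 1 — burden on subscriber; standard: a more-likely-than-not showing (weight is at least 49).
    (a): 65 − 8 = 57 ≥ 49 [met]
    (b): 74 − 9 = 65 ≥ 49 [met]
  Stage 1 carried; the burden shifts to the operator.
Stage 2 — burden on operator; standard: a more-likely-than-not showing (weight is at least 49).
    (c): 79 − 39 = 40 < 49 [not met]
    (d): 49 ≥ 49 [met]
  The operator does not carry Stage 2.
The subscriber prevails.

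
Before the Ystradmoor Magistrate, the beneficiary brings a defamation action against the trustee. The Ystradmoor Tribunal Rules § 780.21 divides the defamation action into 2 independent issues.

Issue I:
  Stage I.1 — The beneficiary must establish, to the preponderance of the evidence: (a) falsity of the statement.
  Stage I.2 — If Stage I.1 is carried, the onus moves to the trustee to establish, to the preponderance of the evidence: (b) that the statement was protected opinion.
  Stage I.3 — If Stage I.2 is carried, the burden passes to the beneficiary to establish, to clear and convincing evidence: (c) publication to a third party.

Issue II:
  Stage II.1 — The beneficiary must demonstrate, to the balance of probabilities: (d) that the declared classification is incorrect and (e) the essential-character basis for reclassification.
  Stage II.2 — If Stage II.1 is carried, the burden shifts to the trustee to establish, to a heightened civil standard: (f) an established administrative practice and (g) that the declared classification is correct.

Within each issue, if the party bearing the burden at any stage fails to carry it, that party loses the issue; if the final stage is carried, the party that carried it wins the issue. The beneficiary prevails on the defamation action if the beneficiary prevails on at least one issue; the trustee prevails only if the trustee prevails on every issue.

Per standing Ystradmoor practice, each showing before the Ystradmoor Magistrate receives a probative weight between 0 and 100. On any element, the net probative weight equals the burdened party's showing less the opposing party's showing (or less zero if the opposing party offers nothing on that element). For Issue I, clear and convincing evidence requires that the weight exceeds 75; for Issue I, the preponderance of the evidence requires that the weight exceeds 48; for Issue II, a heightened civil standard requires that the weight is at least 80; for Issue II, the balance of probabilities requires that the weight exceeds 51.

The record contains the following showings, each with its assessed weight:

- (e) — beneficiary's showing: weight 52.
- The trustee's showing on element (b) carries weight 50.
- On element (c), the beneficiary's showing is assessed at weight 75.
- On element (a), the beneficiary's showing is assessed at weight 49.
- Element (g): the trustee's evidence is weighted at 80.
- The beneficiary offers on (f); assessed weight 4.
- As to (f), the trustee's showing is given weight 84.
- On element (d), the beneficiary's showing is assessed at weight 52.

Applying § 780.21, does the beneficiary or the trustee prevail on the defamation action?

trustee

— Issue I —
Stage I.1 (beneficiary, the preponderance of the evidence, weight exceeds 48): (a) 49 > 48 — meets.
  The beneficiary carries Stage I.1; the trustee now bears the burden.
Stage I.2 (trustee, the preponderance of the evidence, weight exceeds 48): (b) 50 > 48 — meets.
  All elements met. The burden passes to the beneficiary.
Stage I.3 (beneficiary, clear and convincing evidence, weight exceeds 75): (c) 75 ≤ 75 — fails.
  The beneficiary does not carry Stage I.3.
The trustee prevails on this issue.
— Issue II —
At Stage II.1 the beneficiary must meet the balance of probabilities (weight exceeds 51): on (d) the weight is 52, > 51, so (d) meets the standard; on (e) the weight is 52, > 51, so (e) meets the standard.
  Stage II.1 is satisfied; the onus moves to the trustee.
At Stage II.2 the trustee must meet a heightened civil standard (weight is at least 80): on (f) the weight is 84 less the opposing 4 gives net 80, ≥ 80, so (f) meets the standard; on (g) the weight is 80, ≥ 80, so (g) meets the standard.
  All elements met at the final stage.
With every stage satisfied, the trustee prevails on this issue.
Per-issue: Issue I → trustee; Issue II → trustee. The beneficiary must prevail on at least one issue; overall, the trustee prevails.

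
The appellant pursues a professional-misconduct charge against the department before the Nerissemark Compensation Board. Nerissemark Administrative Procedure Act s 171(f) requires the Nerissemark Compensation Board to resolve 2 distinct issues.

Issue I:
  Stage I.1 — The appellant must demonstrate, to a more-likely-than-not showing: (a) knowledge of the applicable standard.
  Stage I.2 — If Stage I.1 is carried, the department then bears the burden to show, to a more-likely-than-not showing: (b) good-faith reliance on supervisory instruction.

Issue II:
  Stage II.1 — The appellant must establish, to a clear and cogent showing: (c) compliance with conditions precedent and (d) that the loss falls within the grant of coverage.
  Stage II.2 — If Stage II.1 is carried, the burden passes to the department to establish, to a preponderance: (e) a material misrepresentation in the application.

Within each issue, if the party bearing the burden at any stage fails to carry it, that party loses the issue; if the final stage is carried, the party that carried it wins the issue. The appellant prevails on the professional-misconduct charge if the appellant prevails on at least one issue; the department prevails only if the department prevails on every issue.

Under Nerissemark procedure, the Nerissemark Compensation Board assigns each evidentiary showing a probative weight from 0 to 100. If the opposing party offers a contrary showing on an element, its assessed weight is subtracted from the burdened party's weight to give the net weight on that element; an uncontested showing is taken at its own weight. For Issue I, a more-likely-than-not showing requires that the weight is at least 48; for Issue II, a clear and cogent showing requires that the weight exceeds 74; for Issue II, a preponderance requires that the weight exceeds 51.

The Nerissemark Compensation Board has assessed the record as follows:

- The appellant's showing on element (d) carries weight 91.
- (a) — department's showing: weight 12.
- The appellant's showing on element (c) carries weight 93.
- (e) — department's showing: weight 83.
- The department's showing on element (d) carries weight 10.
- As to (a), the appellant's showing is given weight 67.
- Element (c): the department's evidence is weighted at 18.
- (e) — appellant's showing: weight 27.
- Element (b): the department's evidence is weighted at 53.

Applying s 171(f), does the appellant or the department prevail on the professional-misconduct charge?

department

— Issue I —
Stage I.1 — burden on appellant; standard: a more-likely-than-not showing (weight is at least 48).
    (a): 67 − 12 = 55 ≥ 48 [met]
  The appellant carries Stage I.1; the department now bears the burden.
Stage I.2 — burden on department; standard: a more-likely-than-not showing (weight is at least 48).
    (b): 53 ≥ 48 [met]
  The department carries the last stage.
With every stage satisfied, the department prevails on this issue.
— Issue II —
Stage II.1 — burden on appellant; standard: a clear and cogent showing (weight exceeds 74).
    (c): 93 − 18 = 75 > 74 [met]
    (d): 91 − 10 = 81 > 74 [met]
  Stage II.1 is satisfied; the onus moves to the department.
Stage II.2 — burden on department; standard: a preponderance (weight exceeds 51).
    (e): 83 − 27 = 56 > 51 [met]
  The department carries the last stage.
All stages carried — the department prevails on this issue.
Per-issue: Issue I → department; Issue II → department. The appellant must prevail on at least one issue; overall, the department prevails.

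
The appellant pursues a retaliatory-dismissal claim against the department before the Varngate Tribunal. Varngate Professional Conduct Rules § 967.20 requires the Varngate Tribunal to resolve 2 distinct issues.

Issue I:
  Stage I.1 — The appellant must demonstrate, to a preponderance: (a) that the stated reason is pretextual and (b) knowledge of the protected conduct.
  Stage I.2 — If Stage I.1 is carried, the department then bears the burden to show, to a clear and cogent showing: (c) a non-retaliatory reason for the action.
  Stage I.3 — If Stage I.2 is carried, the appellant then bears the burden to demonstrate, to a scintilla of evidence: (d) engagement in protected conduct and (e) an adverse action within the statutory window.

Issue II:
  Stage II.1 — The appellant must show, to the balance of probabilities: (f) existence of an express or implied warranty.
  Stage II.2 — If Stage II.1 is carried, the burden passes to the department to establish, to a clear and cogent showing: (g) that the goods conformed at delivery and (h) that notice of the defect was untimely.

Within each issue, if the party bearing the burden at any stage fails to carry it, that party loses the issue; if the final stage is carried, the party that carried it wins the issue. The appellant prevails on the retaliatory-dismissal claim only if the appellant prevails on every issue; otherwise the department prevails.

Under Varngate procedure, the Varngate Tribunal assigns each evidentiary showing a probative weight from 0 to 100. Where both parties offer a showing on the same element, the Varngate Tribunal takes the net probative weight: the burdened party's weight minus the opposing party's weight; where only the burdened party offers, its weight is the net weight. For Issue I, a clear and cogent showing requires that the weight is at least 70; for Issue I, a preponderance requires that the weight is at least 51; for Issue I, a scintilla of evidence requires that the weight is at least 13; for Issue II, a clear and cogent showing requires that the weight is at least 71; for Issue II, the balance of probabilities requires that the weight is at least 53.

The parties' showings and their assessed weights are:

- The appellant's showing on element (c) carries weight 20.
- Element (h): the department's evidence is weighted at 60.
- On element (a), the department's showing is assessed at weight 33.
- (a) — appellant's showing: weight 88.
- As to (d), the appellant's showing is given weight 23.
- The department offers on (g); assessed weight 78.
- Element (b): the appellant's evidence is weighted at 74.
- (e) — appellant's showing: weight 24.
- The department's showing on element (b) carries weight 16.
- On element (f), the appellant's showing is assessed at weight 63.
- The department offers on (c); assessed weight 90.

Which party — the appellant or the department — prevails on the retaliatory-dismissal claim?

appellant

— Issue I —
At Stage I.1 the appellant must meet a preponderance (weight is at least 51): on (a) the weight is 88 less the opposing 33 gives net 55, which does reach 51, so (a) meets the standard; on (b) the weight is 74 less the opposing 16 gives net 58, ≥ 51, so (b) meets the standard.
  Stage I.1 is satisfied; the onus moves to the department.
At Stage I.2 the department must meet a clear and cogent showing (weight is at least 70): on (c) the weight is 90 less the opposing 20 gives net 70, which does reach 70, so (c) meets the standard.
  Stage I.2 is satisfied; the onus moves to the appellant.
At Stage I.3 the appellant must meet a scintilla of evidence (weight is at least 13): on (d) the weight is 23, ≥ 13, so (d) meets the standard; on (e) the weight is 24, ≥ 13, so (e) meets the standard.
  Stage I.3 carried; the final stage is satisfied.
Every stage carried; the appellant prevails on this issue.
— Issue II —
Stage II.1 — burden on appellant; standard: the balance of probabilities (weight is at least 53).
    (f): 63 ≥ 53 [met]
  All elements met. The burden passes to the department.
Stage II.2 — burden on department; standard: a clear and cogent showing (weight is at least 71).
    (g): 78 ≥ 71 [met]
    (h): 60 < 71 [not met]
  The department does not carry Stage II.2.
So the appellant prevails on this issue.
Per-issue: Issue I → appellant; Issue II → appellant. The appellant must prevail on every issue; overall, the appellant prevails.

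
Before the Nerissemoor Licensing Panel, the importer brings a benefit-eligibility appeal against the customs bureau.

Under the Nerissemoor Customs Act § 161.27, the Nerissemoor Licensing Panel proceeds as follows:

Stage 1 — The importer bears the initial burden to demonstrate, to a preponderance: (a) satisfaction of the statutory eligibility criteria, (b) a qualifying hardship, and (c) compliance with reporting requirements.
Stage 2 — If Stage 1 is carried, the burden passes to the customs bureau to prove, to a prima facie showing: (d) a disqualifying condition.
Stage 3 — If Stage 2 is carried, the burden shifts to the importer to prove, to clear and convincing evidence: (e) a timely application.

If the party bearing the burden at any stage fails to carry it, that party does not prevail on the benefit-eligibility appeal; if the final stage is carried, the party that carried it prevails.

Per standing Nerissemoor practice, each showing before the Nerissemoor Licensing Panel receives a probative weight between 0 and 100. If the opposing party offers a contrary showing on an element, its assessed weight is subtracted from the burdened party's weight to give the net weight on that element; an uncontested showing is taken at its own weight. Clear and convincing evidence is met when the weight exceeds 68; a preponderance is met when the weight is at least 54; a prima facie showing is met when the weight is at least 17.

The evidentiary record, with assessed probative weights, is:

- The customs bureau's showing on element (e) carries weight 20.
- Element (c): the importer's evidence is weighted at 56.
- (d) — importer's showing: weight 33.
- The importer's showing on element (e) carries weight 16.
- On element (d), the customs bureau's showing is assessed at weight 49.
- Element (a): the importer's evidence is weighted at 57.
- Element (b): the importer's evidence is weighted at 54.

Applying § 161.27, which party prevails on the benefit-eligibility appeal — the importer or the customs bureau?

At Stage 1 the importer must meet a preponderance (weight is at least 54): on (a) the weight is 57, ≥ 54, so (a) meets the standard; on (b) the weight is 54, ≥ 54, so (b) meets the standard; on (c) the weight is 56, ≥ 54, so (c) meets the standard.
  Stage 1 carried; the burden shifts to the customs bureau.
At Stage 2 the customs bureau must meet a prima facie showing (weight is at least 17): on (d) the weight is 49 less the opposing 33 gives net 16, which does not reach 17, so (d) does not meet the standard.
  Stage 2 not carried; the customs bureau fails its burden.
So the importer prevails.

importer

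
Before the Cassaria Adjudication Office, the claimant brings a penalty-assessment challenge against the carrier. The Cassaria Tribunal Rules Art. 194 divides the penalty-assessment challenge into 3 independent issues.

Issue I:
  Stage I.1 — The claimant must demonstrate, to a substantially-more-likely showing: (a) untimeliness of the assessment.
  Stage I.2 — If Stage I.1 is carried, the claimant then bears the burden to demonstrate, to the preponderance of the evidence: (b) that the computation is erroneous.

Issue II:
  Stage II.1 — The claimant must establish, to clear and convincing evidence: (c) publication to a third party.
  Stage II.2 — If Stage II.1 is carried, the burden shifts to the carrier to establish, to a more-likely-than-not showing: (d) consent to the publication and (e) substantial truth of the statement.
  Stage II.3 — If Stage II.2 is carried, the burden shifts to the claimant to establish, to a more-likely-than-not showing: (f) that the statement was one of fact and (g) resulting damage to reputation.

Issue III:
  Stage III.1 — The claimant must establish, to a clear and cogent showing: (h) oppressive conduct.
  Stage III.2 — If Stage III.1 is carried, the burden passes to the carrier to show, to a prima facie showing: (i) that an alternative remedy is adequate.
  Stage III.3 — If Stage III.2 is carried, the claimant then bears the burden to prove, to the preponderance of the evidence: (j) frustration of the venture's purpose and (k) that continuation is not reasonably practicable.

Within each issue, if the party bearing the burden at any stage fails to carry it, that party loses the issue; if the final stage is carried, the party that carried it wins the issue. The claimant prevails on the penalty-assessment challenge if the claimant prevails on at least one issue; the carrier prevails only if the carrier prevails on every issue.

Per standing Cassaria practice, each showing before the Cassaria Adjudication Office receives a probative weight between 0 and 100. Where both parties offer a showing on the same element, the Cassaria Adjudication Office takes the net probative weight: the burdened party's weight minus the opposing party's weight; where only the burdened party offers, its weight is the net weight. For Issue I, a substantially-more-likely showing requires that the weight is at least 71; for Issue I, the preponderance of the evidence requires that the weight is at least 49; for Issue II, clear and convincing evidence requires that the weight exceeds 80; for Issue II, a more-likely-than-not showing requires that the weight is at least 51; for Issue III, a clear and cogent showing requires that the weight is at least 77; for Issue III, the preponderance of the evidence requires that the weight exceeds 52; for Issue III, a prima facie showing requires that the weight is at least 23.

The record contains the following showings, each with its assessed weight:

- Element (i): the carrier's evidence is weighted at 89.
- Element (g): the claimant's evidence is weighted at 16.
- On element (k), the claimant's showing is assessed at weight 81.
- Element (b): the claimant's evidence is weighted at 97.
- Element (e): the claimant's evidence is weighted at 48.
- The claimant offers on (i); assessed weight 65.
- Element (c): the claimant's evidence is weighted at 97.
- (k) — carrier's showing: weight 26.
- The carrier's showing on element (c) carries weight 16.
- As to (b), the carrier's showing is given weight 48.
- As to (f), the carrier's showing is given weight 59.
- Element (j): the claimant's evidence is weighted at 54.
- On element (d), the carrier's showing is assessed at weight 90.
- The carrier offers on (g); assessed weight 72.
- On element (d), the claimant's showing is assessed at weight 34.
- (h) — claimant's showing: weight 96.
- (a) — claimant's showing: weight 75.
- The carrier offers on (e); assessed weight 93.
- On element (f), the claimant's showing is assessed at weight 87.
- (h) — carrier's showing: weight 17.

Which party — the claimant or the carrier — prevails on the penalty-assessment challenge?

claimant

— Issue I —
Stage I.1 — burden on claimant; standard: a substantially-more-likely showing (weight is at least 71).
    (a): 75 ≥ 71 [met]
  All elements met. The claimant retains the burden for Stage I.2.
Stage I.2 — burden on claimant; standard: the preponderance of the evidence (weight is at least 49).
    (b): 97 − 48 = 49 ≥ 49 [met]
  The claimant carries the last stage.
With every stage satisfied, the claimant prevails on this issue.
— Issue II —
Stage II.1 (claimant, clear and convincing evidence, weight exceeds 80): (c) net 97−16=81 > 80 — meets.
  The claimant carries Stage II.1; the carrier now bears the burden.
Stage II.2 (carrier, a more-likely-than-not showing, weight is at least 51): (d) net 90−34=56 ≥ 51 — meets; (e) net 93−48=45 < 51 — fails.
  Not every element is met, so the carrier fails to carry Stage II.2.
So the claimant prevails on this issue.
— Issue III —
Stage III.1 (claimant, a clear and cogent showing, weight is at least 77): (h) net 96−17=79 ≥ 77 — meets.
  All elements met. The burden passes to the carrier.
Stage III.2 (carrier, a prima facie showing, weight is at least 23): (i) net 89−65=24 ≥ 23 — meets.
  All elements met. The burden passes to the claimant.
Stage III.3 (claimant, the preponderance of the evidence, weight exceeds 52): (j) 54 > 52 — meets; (k) net 81−26=55 > 52 — meets.
  The claimant carries the last stage.
Every stage carried; the claimant prevails on this issue.
Per-issue: Issue I → claimant; Issue II → claimant; Issue III → claimant. The claimant must prevail on at least one issue; overall, the claimant prevails.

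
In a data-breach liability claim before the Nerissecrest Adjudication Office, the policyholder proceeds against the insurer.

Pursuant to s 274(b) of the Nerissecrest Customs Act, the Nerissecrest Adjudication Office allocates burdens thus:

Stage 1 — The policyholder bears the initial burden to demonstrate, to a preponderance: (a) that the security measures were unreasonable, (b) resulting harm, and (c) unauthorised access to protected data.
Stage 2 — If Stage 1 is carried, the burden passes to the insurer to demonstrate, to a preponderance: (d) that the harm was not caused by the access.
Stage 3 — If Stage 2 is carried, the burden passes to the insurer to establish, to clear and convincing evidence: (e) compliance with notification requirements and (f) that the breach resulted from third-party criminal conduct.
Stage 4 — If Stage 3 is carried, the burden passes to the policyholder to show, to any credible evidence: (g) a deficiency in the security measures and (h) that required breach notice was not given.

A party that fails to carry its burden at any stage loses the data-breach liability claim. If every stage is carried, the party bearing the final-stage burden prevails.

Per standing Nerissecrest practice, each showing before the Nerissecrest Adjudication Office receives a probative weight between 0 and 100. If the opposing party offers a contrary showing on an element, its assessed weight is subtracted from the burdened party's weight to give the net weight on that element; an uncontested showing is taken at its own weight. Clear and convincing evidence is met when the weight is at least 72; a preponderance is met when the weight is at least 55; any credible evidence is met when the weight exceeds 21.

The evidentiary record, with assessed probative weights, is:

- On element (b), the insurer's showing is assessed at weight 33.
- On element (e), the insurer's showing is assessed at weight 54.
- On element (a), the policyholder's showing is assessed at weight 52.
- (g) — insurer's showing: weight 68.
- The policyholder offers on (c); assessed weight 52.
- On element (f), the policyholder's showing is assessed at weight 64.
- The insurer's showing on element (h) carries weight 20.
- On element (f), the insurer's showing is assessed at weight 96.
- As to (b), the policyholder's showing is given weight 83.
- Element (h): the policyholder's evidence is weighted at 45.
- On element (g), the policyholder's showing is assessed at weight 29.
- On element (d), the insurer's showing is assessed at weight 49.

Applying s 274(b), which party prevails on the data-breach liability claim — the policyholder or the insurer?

At Stage 1 the policyholder must meet a preponderance (weight is at least 55): on (a) the weight is 52, < 55, so (a) does not meet the standard; on (b) the weight is 83 less the opposing 33 gives net 50, which does not reach 55, so (b) does not meet the standard; on (c) the weight is 52, which does not reach 55, so (c) does not meet the standard.
  The policyholder does not carry Stage 1.
The analysis ends at Stage 1; the insurer prevails.

insurer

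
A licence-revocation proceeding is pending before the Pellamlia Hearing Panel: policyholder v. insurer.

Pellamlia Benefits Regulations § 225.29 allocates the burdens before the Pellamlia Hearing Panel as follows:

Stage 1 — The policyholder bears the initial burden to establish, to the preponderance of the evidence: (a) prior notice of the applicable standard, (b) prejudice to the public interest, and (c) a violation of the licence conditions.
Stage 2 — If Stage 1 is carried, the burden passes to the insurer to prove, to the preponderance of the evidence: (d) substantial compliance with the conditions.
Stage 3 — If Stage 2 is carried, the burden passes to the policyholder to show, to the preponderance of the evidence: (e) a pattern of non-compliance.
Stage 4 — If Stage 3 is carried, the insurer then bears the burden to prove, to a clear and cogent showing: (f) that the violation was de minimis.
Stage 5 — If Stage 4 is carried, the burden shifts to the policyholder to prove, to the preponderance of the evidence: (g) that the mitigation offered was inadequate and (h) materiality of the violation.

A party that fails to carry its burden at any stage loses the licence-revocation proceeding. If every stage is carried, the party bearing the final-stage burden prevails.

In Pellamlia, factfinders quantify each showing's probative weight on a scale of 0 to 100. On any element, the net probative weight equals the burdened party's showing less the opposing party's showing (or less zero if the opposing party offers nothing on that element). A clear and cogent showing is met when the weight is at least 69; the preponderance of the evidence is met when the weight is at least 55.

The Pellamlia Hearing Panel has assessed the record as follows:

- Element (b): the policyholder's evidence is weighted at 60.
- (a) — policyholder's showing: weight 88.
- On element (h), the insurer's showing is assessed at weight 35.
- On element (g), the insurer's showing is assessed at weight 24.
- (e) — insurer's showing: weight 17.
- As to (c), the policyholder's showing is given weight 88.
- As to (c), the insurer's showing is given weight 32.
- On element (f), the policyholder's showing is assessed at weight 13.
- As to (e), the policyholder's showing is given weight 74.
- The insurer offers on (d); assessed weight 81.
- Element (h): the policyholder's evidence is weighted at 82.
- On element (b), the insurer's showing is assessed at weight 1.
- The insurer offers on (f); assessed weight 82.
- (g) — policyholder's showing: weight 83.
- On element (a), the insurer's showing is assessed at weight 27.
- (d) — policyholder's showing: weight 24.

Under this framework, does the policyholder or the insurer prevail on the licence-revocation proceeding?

insurer

At Stage 1 the policyholder must meet the preponderance of the evidence (weight is at least 55): on (a) the weight is 88 less the opposing 27 gives net 61, which does reach 55, so (a) meets the standard; on (b) the weight is 60 less the opposing 1 gives net 59, ≥ 55, so (b) meets the standard; on (c) the weight is 88 less the opposing 32 gives net 56, which does reach 55, so (c) meets the standard.
  Stage 1 carried; the burden shifts to the insurer.
At Stage 2 the insurer must meet the preponderance of the evidence (weight is at least 55): on (d) the weight is 81 less the opposing 24 gives net 57, which does reach 55, so (d) meets the standard.
  The insurer carries Stage 2; the policyholder now bears the burden.
At Stage 3 the policyholder must meet the preponderance of the evidence (weight is at least 55): on (e) the weight is 74 less the opposing 17 gives net 57, which does reach 55, so (e) meets the standard.
  The policyholder carries Stage 3; the insurer now bears the burden.
At Stage 4 the insurer must meet a clear and cogent showing (weight is at least 69): on (f) the weight is 82 less the opposing 13 gives net 69, ≥ 69, so (f) meets the standard.
  The insurer carries Stage 4; the policyholder now bears the burden.
At Stage 5 the policyholder must meet the preponderance of the evidence (weight is at least 55): on (g) the weight is 83 less the opposing 24 gives net 59, which does reach 55, so (g) meets the standard; on (h) the weight is 82 less the opposing 35 gives net 47, < 55, so (h) does not meet the standard.
  Not every element is met, so the policyholder fails to carry Stage 5.
So the insurer prevails.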